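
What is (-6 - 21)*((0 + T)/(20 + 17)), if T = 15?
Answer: -405/37 ≈ -10.946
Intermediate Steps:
(-6 - 21)*((0 + T)/(20 + 17)) = (-6 - 21)*((0 + 15)/(20 + 17)) = -405/37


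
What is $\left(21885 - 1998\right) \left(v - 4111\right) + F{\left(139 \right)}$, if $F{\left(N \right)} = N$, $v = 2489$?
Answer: $-32256575$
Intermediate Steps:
$\left(21885 - 1998\right) \left(v - 4111\right) + F{\left(139 \right)} = \left(21885 - 1998\right) \left(2489 - 4111\right) + 139 = 19887 \left(-1622\right) + 139 = -32256714 + 139 = -32256575$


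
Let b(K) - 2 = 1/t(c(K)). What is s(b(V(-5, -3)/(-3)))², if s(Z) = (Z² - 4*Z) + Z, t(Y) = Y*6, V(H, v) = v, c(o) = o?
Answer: 4225/1296 ≈ 3.2600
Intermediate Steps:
t(Y) = 6*Y
b(K) = 2 + 1/(6*K)
s(Z) = Z² - 3*Z
s(b(V(-5, -3)/(-3)))² = ((2 + 1/(6*((-3/(-3)))))*(-3 + (2 + 1/(6*((-3/(-3)))))))² = ((2 + 1/(6*((-3*(-⅓)))))*(-3 + (2 + 1/(6*((-3*(-⅓)))))))² = ((2 + (⅙)/1)*(-3 + (2 + (⅙)/1)))² = ((2 + (⅙)*1)*(-3 + (2 + (⅙)*1)))² = ((2 + ⅙)*(-3 + (2 + ⅙)))² = (13*(-3 + 13/6)/6)² = ((13/6)*(-⅚))² = (-65/36)² = 4225/1296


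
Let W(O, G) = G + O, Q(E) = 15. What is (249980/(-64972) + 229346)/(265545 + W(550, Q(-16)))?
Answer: 3725204583/4322424730 ≈ 0.86183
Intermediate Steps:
(249980/(-64972) + 229346)/(265545 + W(550, Q(-16))) = (249980/(-64972) + 229346)/(265545 + (15 + 550)) = (249980*(-1/64972) + 229346)/(265545 + 565) = (-62495/16243 + 229346)/266110 = (3725204583/16243)*(1/266110) = 3725204583/4322424730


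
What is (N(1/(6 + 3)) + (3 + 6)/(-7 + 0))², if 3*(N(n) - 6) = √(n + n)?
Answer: 88307/3969 + 22*√2/21 ≈ 23.731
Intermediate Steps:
N(n) = 6 + √2*√n/3 (N(n) = 6 + √(n + n)/3 = 6 + √(2*n)/3 = 6 + (√2*√n)/3 = 6 + √2*√n/3)
(N(1/(6 + 3)) + (3 + 6)/(-7 + 0))² = ((6 + √2*√(1/(6 + 3))/3) + (3 + 6)/(-7 + 0))² = ((6 + √2*√(1/9)/3) + 9/(-7))² = ((6 + √2*√(⅑)/3) + 9*(-⅐))² = ((6 + (⅓)*√2*(⅓)) - 9/7)² = ((6 + √2/9) - 9/7)² = (33/7 + √2/9)²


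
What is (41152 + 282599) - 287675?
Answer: 36076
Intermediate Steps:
(41152 + 282599) - 287675 = 323751 - 287675 = 36076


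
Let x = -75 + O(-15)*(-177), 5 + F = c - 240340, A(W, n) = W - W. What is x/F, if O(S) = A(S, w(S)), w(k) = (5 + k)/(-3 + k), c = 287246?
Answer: -75/46901 ≈ -0.0015991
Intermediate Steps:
w(k) = (5 + k)/(-3 + k)
A(W, n) = 0
F = 46901 (F = -5 + (287246 - 240340) = -5 + 46906 = 46901)
O(S) = 0
x = -75 (x = -75 + 0*(-177) = -75 + 0 = -75)
x/F = -75/46901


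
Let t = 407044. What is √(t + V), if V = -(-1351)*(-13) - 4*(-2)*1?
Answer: √389489 ≈ 624.09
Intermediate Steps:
V = -17555 (V = -193*91 + 8*1 = -17563 + 8 = -17555)
√(t + V) = √(407044 - 17555) = √389489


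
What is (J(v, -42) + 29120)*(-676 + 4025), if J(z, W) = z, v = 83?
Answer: 97800847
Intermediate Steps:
(J(v, -42) + 29120)*(-676 + 4025) = (83 + 29120)*(-676 + 4025) = 29203*3349 = 97800847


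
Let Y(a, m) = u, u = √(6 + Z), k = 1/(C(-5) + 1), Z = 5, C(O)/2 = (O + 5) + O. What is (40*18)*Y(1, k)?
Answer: 720*√11 ≈ 2388.0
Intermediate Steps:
C(O) = 10 + 4*O (C(O) = 2*((O + 5) + O) = 2*((5 + O) + O) = 2*(5 + 2*O) = 10 + 4*O)
k = -⅑ (k = 1/((10 + 4*(-5)) + 1) = 1/((10 - 20) + 1) = 1/(-10 + 1) = 1/(-9) = -⅑ ≈ -0.11111)
u = √11 (u = √(6 + 5) = √11 ≈ 3.3166)
Y(a, m) = √11
(40*18)*Y(1, k) = (40*18)*√11 = 720*√11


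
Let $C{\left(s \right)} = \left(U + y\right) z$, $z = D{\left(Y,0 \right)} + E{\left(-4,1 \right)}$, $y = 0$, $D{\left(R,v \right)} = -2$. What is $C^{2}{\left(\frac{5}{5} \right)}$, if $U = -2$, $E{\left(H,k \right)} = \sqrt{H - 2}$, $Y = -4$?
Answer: $4 \left(2 - i \sqrt{6}\right)^{2} \approx -8.0 - 39.192 i$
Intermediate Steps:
$E{\left(H,k \right)} = \sqrt{-2 + H}$
$z = -2 + i \sqrt{6}$ ($z = -2 + \sqrt{-2 - 4} = -2 + \sqrt{-6} = -2 + i \sqrt{6} \approx -2.0 + 2.4495 i$)
$C{\left(s \right)} = 4 - 2 i \sqrt{6}$ ($C{\left(s \right)} = \left(-2 + 0\right) \left(-2 + i \sqrt{6}\right) = - 2 \left(-2 + i \sqrt{6}\right) = 4 - 2 i \sqrt{6}$)
$C^{2}{\left(\frac{5}{5} \right)} = \left(4 - 2 i \sqrt{6}\right)^{2}$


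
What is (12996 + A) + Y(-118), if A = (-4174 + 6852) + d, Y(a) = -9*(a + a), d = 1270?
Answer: 19068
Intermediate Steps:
Y(a) = -18*a
A = 3948 (A = (-4174 + 6852) + 1270 = 2678 + 1270 = 3948)
(12996 + A) + Y(-118) = (12996 + 3948) - 18*(-118) = 16944 + 2124 = 19068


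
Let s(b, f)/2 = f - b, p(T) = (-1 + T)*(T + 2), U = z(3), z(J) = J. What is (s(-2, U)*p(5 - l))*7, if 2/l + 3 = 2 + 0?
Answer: 3780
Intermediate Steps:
l = -2 (l = 2/(-3 + (2 + 0)) = 2/(-3 + 2) = 2/(-1) = 2*(-1) = -2)
U = 3
p(T) = (-1 + T)*(2 + T)
s(b, f) = -2*b + 2*f (s(b, f) = 2*(f - b) = -2*b + 2*f)
(s(-2, U)*p(5 - l))*7 = ((-2*(-2) + 2*3)*(-2 + (5 - 1*(-2)) + (5 - 1*(-2))²))*7 = ((4 + 6)*(-2 + (5 + 2) + (5 + 2)²))*7 = (10*(-2 + 7 + 7²))*7 = (10*(-2 + 7 + 49))*7 = (10*54)*7 = 540*7 = 3780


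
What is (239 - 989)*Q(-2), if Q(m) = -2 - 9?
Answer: 8250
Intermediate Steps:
Q(m) = -11
(239 - 989)*Q(-2) = (239 - 989)*(-11) = -750*(-11) = 8250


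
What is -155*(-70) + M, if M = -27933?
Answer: -17083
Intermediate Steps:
-155*(-70) + M = -155*(-70) - 27933 = 10850 - 27933 = -17083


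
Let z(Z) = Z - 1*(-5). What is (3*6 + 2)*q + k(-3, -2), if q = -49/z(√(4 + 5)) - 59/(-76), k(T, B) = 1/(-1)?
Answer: -4103/38 ≈ -107.97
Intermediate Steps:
k(T, B) = -1
z(Z) = 5 + Z (z(Z) = Z + 5 = 5 + Z)
q = -813/152 (q = -49/(5 + √(4 + 5)) - 59/(-76) = -49/(5 + √9) - 59*(-1/76) = -49/(5 + 3) + 59/76 = -49/8 + 59/76 = -813/152 ≈ -5.3487)
(3*6 + 2)*q + k(-3, -2) = (3*6 + 2)*(-813/152) - 1 = (18 + 2)*(-813/152) - 1 = 20*(-813/152) - 1 = -4065/38 - 1 = -4103/38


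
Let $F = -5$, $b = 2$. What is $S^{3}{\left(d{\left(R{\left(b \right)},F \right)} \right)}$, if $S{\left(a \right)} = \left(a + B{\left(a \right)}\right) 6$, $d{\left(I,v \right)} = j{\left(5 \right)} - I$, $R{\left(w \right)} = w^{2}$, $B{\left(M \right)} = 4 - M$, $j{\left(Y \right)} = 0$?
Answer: $13824$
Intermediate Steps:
$d{\left(I,v \right)} = - I$ ($d{\left(I,v \right)} = 0 - I = - I$)
$S{\left(a \right)} = 24$ ($S{\left(a \right)} = \left(a - \left(-4 + a\right)\right) 6 = 4 \cdot 6 = 24$)
$S^{3}{\left(d{\left(R{\left(b \right)},F \right)} \right)} = 24^{3} = 13824$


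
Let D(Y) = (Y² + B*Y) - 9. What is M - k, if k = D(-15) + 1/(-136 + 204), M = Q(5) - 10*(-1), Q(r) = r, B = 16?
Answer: 2651/68 ≈ 38.985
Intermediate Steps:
D(Y) = -9 + Y² + 16*Y (D(Y) = (Y² + 16*Y) - 9 = -9 + Y² + 16*Y)
M = 15 (M = 5 - 10*(-1) = 5 + 10 = 15)
k = -1631/68 (k = (-9 + (-15)² + 16*(-15)) + 1/(-136 + 204) = (-9 + 225 - 240) + 1/68 = -24 + 1/68 = -1631/68 ≈ -23.985)
M - k = 15 - 1*(-1631/68) = 15 + 1631/68 = 2651/68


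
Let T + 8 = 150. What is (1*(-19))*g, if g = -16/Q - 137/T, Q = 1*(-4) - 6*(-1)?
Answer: 24187/142 ≈ 170.33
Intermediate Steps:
T = 142 (T = -8 + 150 = 142)
Q = 2 (Q = -4 + 6 = 2)
g = -1273/142 (g = -16/2 - 137/142 = -16*½ - 137*1/142 = -8 - 137/142 = -1273/142 ≈ -8.9648)
(1*(-19))*g = (1*(-19))*(-1273/142) = -19*(-1273/142) = 24187/142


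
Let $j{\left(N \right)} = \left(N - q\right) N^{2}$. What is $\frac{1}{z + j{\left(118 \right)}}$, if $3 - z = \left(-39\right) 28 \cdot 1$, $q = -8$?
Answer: $\frac{1}{1755519} \approx 5.6963 \cdot 10^{-7}$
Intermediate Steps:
$j{\left(N \right)} = N^{2} \left(8 + N\right)$ ($j{\left(N \right)} = \left(N - -8\right) N^{2} = \left(N + 8\right) N^{2} = \left(8 + N\right) N^{2} = N^{2} \left(8 + N\right)$)
$z = 1095$ ($z = 3 - \left(-39\right) 28 \cdot 1 = 3 - \left(-1092\right) 1 = 3 - -1092 = 3 + 1092 = 1095$)
$\frac{1}{z + j{\left(118 \right)}} = \frac{1}{1095 + 118^{2} \left(8 + 118\right)} = \frac{1}{1095 + 13924 \cdot 126} = \frac{1}{1095 + 1754424} = \frac{1}{1755519}$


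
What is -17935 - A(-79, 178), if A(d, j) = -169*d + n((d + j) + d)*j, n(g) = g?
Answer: -34846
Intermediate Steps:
A(d, j) = -169*d + j*(j + 2*d) (A(d, j) = -169*d + ((d + j) + d)*j = -169*d + (j + 2*d)*j = -169*d + j*(j + 2*d))
-17935 - A(-79, 178) = -17935 - (-169*(-79) + 178*(178 + 2*(-79))) = -17935 - (13351 + 178*(178 - 158)) = -17935 - (13351 + 178*20) = -17935 - (13351 + 3560) = -17935 - 1*16911 = -17935 - 16911 = -34846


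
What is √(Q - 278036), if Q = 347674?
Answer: √69638 ≈ 263.89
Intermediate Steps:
√(Q - 278036) = √(347674 - 278036) = √69638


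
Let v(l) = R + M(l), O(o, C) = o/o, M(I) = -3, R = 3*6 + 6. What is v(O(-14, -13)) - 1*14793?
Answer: -14772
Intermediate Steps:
R = 24 (R = 18 + 6 = 24)
O(o, C) = 1
v(l) = 21 (v(l) = 24 - 3 = 21)
v(O(-14, -13)) - 1*14793 = 21 - 1*14793 = 21 - 14793 = -14772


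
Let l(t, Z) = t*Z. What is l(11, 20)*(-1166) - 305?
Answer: -256825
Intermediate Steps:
l(t, Z) = Z*t
l(11, 20)*(-1166) - 305 = (20*11)*(-1166) - 305 = 220*(-1166) - 305 = -256520 - 305 = -256825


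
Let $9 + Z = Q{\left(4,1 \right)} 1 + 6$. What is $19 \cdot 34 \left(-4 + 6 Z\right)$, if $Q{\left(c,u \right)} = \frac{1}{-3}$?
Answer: $-15504$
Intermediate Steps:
$Q{\left(c,u \right)} = - \frac{1}{3}$
$Z = - \frac{10}{3}$ ($Z = -9 + \left(\left(- \frac{1}{3}\right) 1 + 6\right) = -9 + \left(- \frac{1}{3} + 6\right) = -9 + \frac{17}{3} = - \frac{10}{3} \approx -3.3333$)
$19 \cdot 34 \left(-4 + 6 Z\right) = 19 \cdot 34 \left(-4 + 6 \left(- \frac{10}{3}\right)\right) = 646 \left(-4 - 20\right) = 646 \left(-24\right) = -15504$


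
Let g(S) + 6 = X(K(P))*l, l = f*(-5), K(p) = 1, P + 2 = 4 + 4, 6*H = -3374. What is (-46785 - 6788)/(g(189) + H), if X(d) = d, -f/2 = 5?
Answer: 160719/1555 ≈ 103.36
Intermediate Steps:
H = -1687/3 (H = (⅙)*(-3374) = -1687/3 ≈ -562.33)
f = -10 (f = -2*5 = -10)
P = 6 (P = -2 + (4 + 4) = -2 + 8 = 6)
l = 50 (l = -10*(-5) = 50)
g(S) = 44 (g(S) = -6 + 1*50 = -6 + 50 = 44)
(-46785 - 6788)/(g(189) + H) = (-46785 - 6788)/(44 - 1687/3) = -53573/(-1555/3) = -53573*(-3/1555) = 160719/1555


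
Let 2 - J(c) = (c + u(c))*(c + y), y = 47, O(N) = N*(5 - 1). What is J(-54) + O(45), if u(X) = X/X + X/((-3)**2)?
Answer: -231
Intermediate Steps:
O(N) = 4*N (O(N) = N*4 = 4*N)
u(X) = 1 + X/9
J(c) = 2 - (1 + 10*c/9)*(47 + c) (J(c) = 2 - (c + (1 + c/9))*(c + 47) = 2 - (1 + 10*c/9)*(47 + c))
J(-54) + O(45) = (-45 - 479/9*(-54) - 10/9*(-54)**2) + 4*45 = (-45 + 2874 - 10/9*2916) + 180 = (-45 + 2874 - 3240) + 180 = -411 + 180 = -231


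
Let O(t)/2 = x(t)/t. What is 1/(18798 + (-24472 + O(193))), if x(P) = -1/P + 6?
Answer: -37249/211348512 ≈ -0.00017624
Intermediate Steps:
x(P) = 6 - 1/P
O(t) = 2*(6 - 1/t)/t (O(t) = 2*((6 - 1/t)/t) = 2*(6 - 1/t)/t)
1/(18798 + (-24472 + O(193))) = 1/(18798 + (-24472 + 2*(-1 + 6*193)/193²)) = 1/(18798 + (-24472 + 2*(1/37249)*(-1 + 1158))) = 1/(18798 + (-24472 + 2*(1/37249)*1157)) = 1/(18798 + (-24472 + 2314/37249)) = 1/(18798 - 911555214/37249) = 1/(-211348512/37249) = -37249/211348512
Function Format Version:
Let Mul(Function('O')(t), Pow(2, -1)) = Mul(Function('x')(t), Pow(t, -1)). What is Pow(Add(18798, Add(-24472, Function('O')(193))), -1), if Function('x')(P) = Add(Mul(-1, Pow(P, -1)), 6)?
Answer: Rational(-37249, 211348512) ≈ -0.00017624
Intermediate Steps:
Function('x')(P) = Add(6, Mul(-1, Pow(P, -1)))
Function('O')(t) = Mul(2, Pow(t, -1), Add(6, Mul(-1, Pow(t, -1)))) (Function('O')(t) = Mul(2, Mul(Add(6, Mul(-1, Pow(t, -1))), Pow(t, -1))) = Mul(2, Mul(Pow(t, -1), Add(6, Mul(-1, Pow(t, -1))))) = Mul(2, Pow(t, -1), Add(6, Mul(-1, Pow(t, -1)))))
Pow(Add(18798, Add(-24472, Function('O')(193))), -1) = Pow(Add(18798, Add(-24472, Mul(2, Pow(193, -2), Add(-1, Mul(6, 193))))), -1) = Pow(Add(18798, Add(-24472, Mul(2, Rational(1, 37249), Add(-1, 1158)))), -1) = Pow(Add(18798, Add(-24472, Mul(2, Rational(1, 37249), 1157))), -1) = Pow(Add(18798, Add(-24472, Rational(2314, 37249))), -1) = Pow(Add(18798, Rational(-911555214, 37249)), -1) = Pow(Rational(-211348512, 37249), -1) = Rational(-37249, 211348512)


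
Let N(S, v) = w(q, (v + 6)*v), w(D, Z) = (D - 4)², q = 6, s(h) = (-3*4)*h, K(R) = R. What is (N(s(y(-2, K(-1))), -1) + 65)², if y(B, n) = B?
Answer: 4761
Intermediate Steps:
s(h) = -12*h
w(D, Z) = (-4 + D)²
N(S, v) = 4 (N(S, v) = (-4 + 6)² = 2² = 4)
(N(s(y(-2, K(-1))), -1) + 65)² = (4 + 65)² = 69² = 4761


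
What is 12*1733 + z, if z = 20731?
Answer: 41527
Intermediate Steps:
12*1733 + z = 12*1733 + 20731 = 20796 + 20731 = 41527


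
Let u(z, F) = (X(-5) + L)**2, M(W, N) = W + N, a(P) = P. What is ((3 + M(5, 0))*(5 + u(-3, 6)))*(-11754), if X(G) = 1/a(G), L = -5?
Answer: -75319632/25 ≈ -3.0128e+6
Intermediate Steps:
M(W, N) = N + W
X(G) = 1/G
u(z, F) = 676/25 (u(z, F) = (1/(-5) - 5)**2 = (-1/5 - 5)**2 = (-26/5)**2 = 676/25)
((3 + M(5, 0))*(5 + u(-3, 6)))*(-11754) = ((3 + (0 + 5))*(5 + 676/25))*(-11754) = ((3 + 5)*(801/25))*(-11754) = (8*(801/25))*(-11754) = (6408/25)*(-11754) = -75319632/25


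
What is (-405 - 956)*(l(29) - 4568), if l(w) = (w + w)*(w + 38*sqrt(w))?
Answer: 3927846 - 2999644*sqrt(29) ≈ -1.2226e+7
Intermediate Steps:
l(w) = 2*w*(w + 38*sqrt(w)) (l(w) = (2*w)*(w + 38*sqrt(w)) = 2*w*(w + 38*sqrt(w)))
(-405 - 956)*(l(29) - 4568) = (-405 - 956)*((2*29**2 + 76*29**(3/2)) - 4568) = -1361*((2*841 + 76*(29*sqrt(29))) - 4568) = -1361*((1682 + 2204*sqrt(29)) - 4568) = -1361*(-2886 + 2204*sqrt(29)) = 3927846 - 2999644*sqrt(29)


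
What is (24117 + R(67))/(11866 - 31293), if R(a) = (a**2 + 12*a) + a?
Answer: -29477/19427 ≈ -1.5173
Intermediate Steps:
R(a) = a**2 + 13*a
(24117 + R(67))/(11866 - 31293) = (24117 + 67*(13 + 67))/(11866 - 31293) = (24117 + 67*80)/(-19427) = (24117 + 5360)*(-1/19427) = 29477*(-1/19427) = -29477/19427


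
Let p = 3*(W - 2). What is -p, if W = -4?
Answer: 18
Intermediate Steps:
p = -18 (p = 3*(-4 - 2) = 3*(-6) = -18)
-p = -1*(-18) = 18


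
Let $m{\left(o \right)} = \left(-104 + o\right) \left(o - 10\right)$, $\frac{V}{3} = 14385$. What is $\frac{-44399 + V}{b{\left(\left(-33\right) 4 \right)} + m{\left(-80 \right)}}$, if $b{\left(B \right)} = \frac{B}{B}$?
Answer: $- \frac{1244}{16561} \approx -0.075116$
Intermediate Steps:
$V = 43155$ ($V = 3 \cdot 14385 = 43155$)
$m{\left(o \right)} = \left(-104 + o\right) \left(-10 + o\right)$
$b{\left(B \right)} = 1$
$\frac{-44399 + V}{b{\left(\left(-33\right) 4 \right)} + m{\left(-80 \right)}} = \frac{-44399 + 43155}{1 + \left(1040 + \left(-80\right)^{2} - -9120\right)} = - \frac{1244}{1 + \left(1040 + 6400 + 9120\right)} = - \frac{1244}{1 + 16560} = - \frac{1244}{16561}$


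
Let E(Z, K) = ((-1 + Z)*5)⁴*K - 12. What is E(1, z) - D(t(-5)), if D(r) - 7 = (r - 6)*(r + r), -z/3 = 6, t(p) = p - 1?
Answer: -163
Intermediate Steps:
t(p) = -1 + p
z = -18 (z = -3*6 = -18)
E(Z, K) = -12 + K*(-5 + 5*Z)⁴ (E(Z, K) = (-5 + 5*Z)⁴*K - 12 = K*(-5 + 5*Z)⁴ - 12 = -12 + K*(-5 + 5*Z)⁴)
D(r) = 7 + 2*r*(-6 + r) (D(r) = 7 + (r - 6)*(r + r) = 7 + (-6 + r)*(2*r) = 7 + 2*r*(-6 + r))
E(1, z) - D(t(-5)) = (-12 + 625*(-18)*(-1 + 1)⁴) - (7 - 12*(-1 - 5) + 2*(-1 - 5)²) = (-12 + 625*(-18)*0⁴) - (7 - 12*(-6) + 2*(-6)²) = (-12 + 625*(-18)*0) - (7 + 72 + 2*36) = (-12 + 0) - (7 + 72 + 72) = -12 - 1*151 = -12 - 151 = -163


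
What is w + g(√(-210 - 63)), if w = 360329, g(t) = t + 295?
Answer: 360624 + I*√273 ≈ 3.6062e+5 + 16.523*I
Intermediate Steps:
g(t) = 295 + t
w + g(√(-210 - 63)) = 360329 + (295 + √(-210 - 63)) = 360329 + (295 + √(-273)) = 360329 + (295 + I*√273) = 360624 + I*√273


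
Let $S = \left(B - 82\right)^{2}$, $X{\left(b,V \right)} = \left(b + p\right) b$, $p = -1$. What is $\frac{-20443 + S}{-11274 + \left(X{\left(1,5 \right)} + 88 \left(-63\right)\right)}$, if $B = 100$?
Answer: $\frac{20119}{16818} \approx 1.1963$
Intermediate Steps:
$X{\left(b,V \right)} = b \left(-1 + b\right)$ ($X{\left(b,V \right)} = \left(b - 1\right) b = \left(-1 + b\right) b = b \left(-1 + b\right)$)
$S = 324$ ($S = \left(100 - 82\right)^{2} = 18^{2} = 324$)
$\frac{-20443 + S}{-11274 + \left(X{\left(1,5 \right)} + 88 \left(-63\right)\right)} = \frac{-20443 + 324}{-11274 + \left(1 \left(-1 + 1\right) + 88 \left(-63\right)\right)} = - \frac{20119}{-11274 + \left(1 \cdot 0 - 5544\right)} = - \frac{20119}{-11274 + \left(0 - 5544\right)} = - \frac{20119}{-11274 - 5544} = - \frac{20119}{-16818} = \left(-20119\right) \left(- \frac{1}{16818}\right) = \frac{20119}{16818}$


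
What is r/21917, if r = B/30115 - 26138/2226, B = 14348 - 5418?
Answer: -576893/1104682551 ≈ -0.00052223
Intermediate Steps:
B = 8930
r = -576893/50403 (r = 8930/30115 - 26138/2226 = 8930*(1/30115) - 26138*1/2226 = 94/317 - 1867/159 = -576893/50403 ≈ -11.446)
r/21917 = -576893/50403/21917 = -576893/50403*1/21917 = -576893/1104682551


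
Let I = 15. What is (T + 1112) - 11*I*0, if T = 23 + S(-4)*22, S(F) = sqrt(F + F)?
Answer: 1135 + 44*I*sqrt(2) ≈ 1135.0 + 62.225*I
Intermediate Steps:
S(F) = sqrt(2)*sqrt(F) (S(F) = sqrt(2*F) = sqrt(2)*sqrt(F))
T = 23 + 44*I*sqrt(2) (T = 23 + (sqrt(2)*sqrt(-4))*22 = 23 + (sqrt(2)*(2*I))*22 = 23 + (2*I*sqrt(2))*22 = 23 + 44*I*sqrt(2) ≈ 23.0 + 62.225*I)
(T + 1112) - 11*I*0 = ((23 + 44*I*sqrt(2)) + 1112) - 11*15*0 = (1135 + 44*I*sqrt(2)) - 165*0 = (1135 + 44*I*sqrt(2)) + 0 = 1135 + 44*I*sqrt(2)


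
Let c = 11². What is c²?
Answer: 14641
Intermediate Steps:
c = 121
c² = 121² = 14641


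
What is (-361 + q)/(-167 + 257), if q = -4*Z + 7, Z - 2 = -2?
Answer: -59/15 ≈ -3.9333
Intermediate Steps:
Z = 0 (Z = 2 - 2 = 0)
q = 7 (q = -4*0 + 7 = 0 + 7 = 7)
(-361 + q)/(-167 + 257) = (-361 + 7)/(-167 + 257) = -354/90 = -354*1/90 = -59/15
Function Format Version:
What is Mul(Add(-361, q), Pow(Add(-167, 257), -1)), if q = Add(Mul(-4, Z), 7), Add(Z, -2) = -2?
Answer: Rational(-59, 15) ≈ -3.9333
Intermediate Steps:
Z = 0 (Z = Add(2, -2) = 0)
q = 7 (q = Add(Mul(-4, 0), 7) = Add(0, 7) = 7)
Mul(Add(-361, q), Pow(Add(-167, 257), -1)) = Mul(Add(-361, 7), Pow(Add(-167, 257), -1)) = Mul(-354, Pow(90, -1)) = Mul(-354, Rational(1, 90)) = Rational(-59, 15)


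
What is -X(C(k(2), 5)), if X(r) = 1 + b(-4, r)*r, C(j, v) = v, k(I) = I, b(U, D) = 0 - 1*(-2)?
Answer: -11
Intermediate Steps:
b(U, D) = 2 (b(U, D) = 0 + 2 = 2)
X(r) = 1 + 2*r
-X(C(k(2), 5)) = -(1 + 2*5) = -(1 + 10) = -1*11 = -11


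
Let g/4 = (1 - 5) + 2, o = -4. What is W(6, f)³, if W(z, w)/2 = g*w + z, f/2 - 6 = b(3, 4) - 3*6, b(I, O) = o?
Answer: 143877824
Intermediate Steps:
g = -8 (g = 4*((1 - 5) + 2) = 4*(-4 + 2) = 4*(-2) = -8)
b(I, O) = -4
f = -32 (f = 12 + 2*(-4 - 3*6) = 12 + 2*(-4 - 18) = 12 + 2*(-22) = 12 - 44 = -32)
W(z, w) = -16*w + 2*z (W(z, w) = 2*(-8*w + z) = 2*(z - 8*w) = -16*w + 2*z)
W(6, f)³ = (-16*(-32) + 2*6)³ = (512 + 12)³ = 524³ = 143877824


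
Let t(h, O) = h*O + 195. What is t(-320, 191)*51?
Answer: -3107175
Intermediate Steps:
t(h, O) = 195 + O*h (t(h, O) = O*h + 195 = 195 + O*h)
t(-320, 191)*51 = (195 + 191*(-320))*51 = (195 - 61120)*51 = -60925*51 = -3107175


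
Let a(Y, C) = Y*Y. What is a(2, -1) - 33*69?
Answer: -2273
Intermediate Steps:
a(Y, C) = Y²
a(2, -1) - 33*69 = 2² - 33*69 = 4 - 2277 = -2273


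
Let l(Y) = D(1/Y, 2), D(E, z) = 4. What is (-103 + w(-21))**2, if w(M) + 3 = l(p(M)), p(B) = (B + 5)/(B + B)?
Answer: 10404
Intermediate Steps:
p(B) = (5 + B)/(2*B) (p(B) = (5 + B)/((2*B)) = (5 + B)*(1/(2*B)) = (5 + B)/(2*B))
l(Y) = 4
w(M) = 1 (w(M) = -3 + 4 = 1)
(-103 + w(-21))**2 = (-103 + 1)**2 = (-102)**2 = 10404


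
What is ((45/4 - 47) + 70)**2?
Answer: 18769/16 ≈ 1173.1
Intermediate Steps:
((45/4 - 47) + 70)**2 = (-143/4 + 70)**2 = (137/4)**2 = 18769/16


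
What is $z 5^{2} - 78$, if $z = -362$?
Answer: $-9128$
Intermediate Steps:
$z 5^{2} - 78 = - 362 \cdot 5^{2} - 78 = \left(-362\right) 25 - 78 = -9050 - 78 = -9128$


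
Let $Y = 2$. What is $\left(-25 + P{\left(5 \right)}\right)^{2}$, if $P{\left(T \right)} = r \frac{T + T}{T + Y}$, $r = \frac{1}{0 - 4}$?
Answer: $\frac{126025}{196} \approx 642.98$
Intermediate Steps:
$r = - \frac{1}{4}$ ($r = \frac{1}{-4} = - \frac{1}{4} \approx -0.25$)
$P{\left(T \right)} = - \frac{T}{2 \left(2 + T\right)}$ ($P{\left(T \right)} = - \frac{\left(T + T\right) \frac{1}{T + 2}}{4} = - \frac{2 T \frac{1}{2 + T}}{4} = - \frac{T}{2 \left(2 + T\right)}$)
$\left(-25 + P{\left(5 \right)}\right)^{2} = \left(-25 - \frac{5}{4 + 2 \cdot 5}\right)^{2} = \left(-25 - \frac{5}{4 + 10}\right)^{2} = \left(-25 - \frac{5}{14}\right)^{2} = \left(- \frac{355}{14}\right)^{2} = \frac{126025}{196}$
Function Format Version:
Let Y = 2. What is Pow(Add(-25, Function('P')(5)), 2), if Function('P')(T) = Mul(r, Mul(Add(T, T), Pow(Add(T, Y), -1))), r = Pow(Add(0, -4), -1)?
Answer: Rational(126025, 196) ≈ 642.98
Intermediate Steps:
r = Rational(-1, 4) (r = Pow(-4, -1) = Rational(-1, 4) ≈ -0.25000)
Function('P')(T) = Mul(Rational(-1, 2), T, Pow(Add(2, T), -1)) (Function('P')(T) = Mul(Rational(-1, 4), Mul(Add(T, T), Pow(Add(T, 2), -1))) = Mul(Rational(-1, 4), Mul(Mul(2, T), Pow(Add(2, T), -1))) = Mul(Rational(-1, 4), Mul(2, T, Pow(Add(2, T), -1))) = Mul(Rational(-1, 2), T, Pow(Add(2, T), -1)))
Pow(Add(-25, Function('P')(5)), 2) = Pow(Add(-25, Mul(-1, 5, Pow(Add(4, Mul(2, 5)), -1))), 2) = Pow(Add(-25, Mul(-1, 5, Pow(Add(4, 10), -1))), 2) = Pow(Add(-25, Mul(-1, 5, Pow(14, -1))), 2) = Pow(Add(-25, Mul(-1, 5, Rational(1, 14))), 2) = Pow(Add(-25, Rational(-5, 14)), 2) = Pow(Rational(-355, 14), 2) = Rational(126025, 196)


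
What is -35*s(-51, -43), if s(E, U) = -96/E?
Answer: -1120/17 ≈ -65.882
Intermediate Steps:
-35*s(-51, -43) = -(-3360)/(-51) = -(-3360)*(-1)/51 = -35*32/17 = -1120/17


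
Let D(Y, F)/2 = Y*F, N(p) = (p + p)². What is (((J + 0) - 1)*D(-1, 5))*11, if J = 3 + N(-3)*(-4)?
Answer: 15620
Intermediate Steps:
N(p) = 4*p² (N(p) = (2*p)² = 4*p²)
D(Y, F) = 2*F*Y (D(Y, F) = 2*(Y*F) = 2*(F*Y) = 2*F*Y)
J = -141 (J = 3 + (4*(-3)²)*(-4) = 3 + (4*9)*(-4) = 3 + 36*(-4) = 3 - 144 = -141)
(((J + 0) - 1)*D(-1, 5))*11 = (((-141 + 0) - 1)*(2*5*(-1)))*11 = ((-141 - 1)*(-10))*11 = -142*(-10)*11 = 1420*11 = 15620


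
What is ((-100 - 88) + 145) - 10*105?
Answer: -1093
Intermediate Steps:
((-100 - 88) + 145) - 10*105 = (-188 + 145) - 1050 = -43 - 1050 = -1093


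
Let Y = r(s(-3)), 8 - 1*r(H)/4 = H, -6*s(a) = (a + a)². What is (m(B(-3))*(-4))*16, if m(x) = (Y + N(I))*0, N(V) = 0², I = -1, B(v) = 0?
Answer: 0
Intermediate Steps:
s(a) = -2*a²/3 (s(a) = -(a + a)²/6 = -4*a²/6 = -2*a²/3)
r(H) = 32 - 4*H
N(V) = 0
Y = 56 (Y = 32 - (-8)*(-3)²/3 = 32 - (-8)*9/3 = 32 - 4*(-6) = 32 + 24 = 56)
m(x) = 0 (m(x) = (56 + 0)*0 = 56*0 = 0)
(m(B(-3))*(-4))*16 = (0*(-4))*16 = 0*16 = 0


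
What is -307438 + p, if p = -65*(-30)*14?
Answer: -280138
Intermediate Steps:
p = 27300 (p = 1950*14 = 27300)
-307438 + p = -307438 + 27300 = -280138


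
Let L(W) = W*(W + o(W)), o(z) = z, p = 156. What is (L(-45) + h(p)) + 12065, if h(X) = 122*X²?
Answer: 2985107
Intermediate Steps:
L(W) = 2*W² (L(W) = W*(W + W) = W*(2*W) = 2*W²)
(L(-45) + h(p)) + 12065 = (2*(-45)² + 122*156²) + 12065 = (2*2025 + 122*24336) + 12065 = (4050 + 2968992) + 12065 = 2973042 + 12065 = 2985107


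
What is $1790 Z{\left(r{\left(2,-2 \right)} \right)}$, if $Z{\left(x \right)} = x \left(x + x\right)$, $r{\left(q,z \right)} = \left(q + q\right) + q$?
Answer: $128880$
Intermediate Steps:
$r{\left(q,z \right)} = 3 q$ ($r{\left(q,z \right)} = 2 q + q = 3 q$)
$Z{\left(x \right)} = 2 x^{2}$ ($Z{\left(x \right)} = x 2 x = 2 x^{2}$)
$1790 Z{\left(r{\left(2,-2 \right)} \right)} = 1790 \cdot 2 \left(3 \cdot 2\right)^{2} = 1790 \cdot 2 \cdot 6^{2} = 1790 \cdot 2 \cdot 36 = 1790 \cdot 72 = 128880$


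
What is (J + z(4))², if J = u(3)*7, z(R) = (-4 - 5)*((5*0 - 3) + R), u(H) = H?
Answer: 144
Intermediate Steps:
z(R) = 27 - 9*R (z(R) = -9*((0 - 3) + R) = -9*(-3 + R) = 27 - 9*R)
J = 21 (J = 3*7 = 21)
(J + z(4))² = (21 + (27 - 9*4))² = (21 + (27 - 36))² = (21 - 9)² = 12² = 144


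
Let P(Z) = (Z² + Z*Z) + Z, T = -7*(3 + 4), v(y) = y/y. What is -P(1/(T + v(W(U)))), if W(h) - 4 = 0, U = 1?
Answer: 23/1152 ≈ 0.019965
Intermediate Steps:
W(h) = 4 (W(h) = 4 + 0 = 4)
v(y) = 1
T = -49 (T = -7*7 = -49)
P(Z) = Z + 2*Z² (P(Z) = (Z² + Z²) + Z = 2*Z² + Z = Z + 2*Z²)
-P(1/(T + v(W(U)))) = -(1 + 2/(-49 + 1))/(-49 + 1) = -(1 + 2/(-48))/(-48) = -(-1)*(1 + 2*(-1/48))/48 = -(-1)*(1 - 1/24)/48 = -(-1)*23/(48*24) = -1*(-23/1152) = 23/1152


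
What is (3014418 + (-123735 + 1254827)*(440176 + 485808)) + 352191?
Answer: 1047376461137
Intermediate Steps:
(3014418 + (-123735 + 1254827)*(440176 + 485808)) + 352191 = (3014418 + 1131092*925984) + 352191 = (3014418 + 1047373094528) + 352191 = 1047376108946 + 352191 = 1047376461137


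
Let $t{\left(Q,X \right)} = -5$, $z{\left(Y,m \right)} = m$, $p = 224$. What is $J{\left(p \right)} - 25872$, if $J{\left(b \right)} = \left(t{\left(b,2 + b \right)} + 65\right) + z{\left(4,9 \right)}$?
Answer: $-25803$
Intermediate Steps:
$J{\left(b \right)} = 69$ ($J{\left(b \right)} = \left(-5 + 65\right) + 9 = 60 + 9 = 69$)
$J{\left(p \right)} - 25872 = 69 - 25872 = -25803$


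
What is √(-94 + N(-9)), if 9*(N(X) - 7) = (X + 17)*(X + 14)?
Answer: I*√743/3 ≈ 9.086*I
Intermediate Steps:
N(X) = 7 + (14 + X)*(17 + X)/9 (N(X) = 7 + ((X + 17)*(X + 14))/9 = 7 + ((17 + X)*(14 + X))/9 = 7 + ((14 + X)*(17 + X))/9 = 7 + (14 + X)*(17 + X)/9)
√(-94 + N(-9)) = √(-94 + (301/9 + (⅑)*(-9)² + (31/9)*(-9))) = √(-94 + (301/9 + (⅑)*81 - 31)) = √(-94 + (301/9 + 9 - 31)) = √(-94 + 103/9) = √(-743/9) = I*√743/3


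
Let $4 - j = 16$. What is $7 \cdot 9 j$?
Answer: $-756$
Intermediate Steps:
$j = -12$ ($j = 4 - 16 = -12$)
$7 \cdot 9 j = 7 \cdot 9 \left(-12\right) = 63 \left(-12\right) = -756$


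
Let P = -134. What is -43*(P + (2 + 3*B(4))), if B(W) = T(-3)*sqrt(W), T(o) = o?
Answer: 6450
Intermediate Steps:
B(W) = -3*sqrt(W)
-43*(P + (2 + 3*B(4))) = -43*(-134 + (2 + 3*(-3*sqrt(4)))) = -43*(-134 + (2 + 3*(-3*2))) = -43*(-134 + (2 + 3*(-6))) = -43*(-134 + (2 - 18)) = -43*(-134 - 16) = -43*(-150) = 6450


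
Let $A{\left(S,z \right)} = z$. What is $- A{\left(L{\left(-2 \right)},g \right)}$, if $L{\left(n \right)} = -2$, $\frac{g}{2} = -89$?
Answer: $178$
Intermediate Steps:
$g = -178$ ($g = 2 \left(-89\right) = -178$)
$- A{\left(L{\left(-2 \right)},g \right)} = \left(-1\right) \left(-178\right) = 178$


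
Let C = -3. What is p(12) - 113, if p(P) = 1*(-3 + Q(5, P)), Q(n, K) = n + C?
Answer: -114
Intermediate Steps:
Q(n, K) = -3 + n (Q(n, K) = n - 3 = -3 + n)
p(P) = -1 (p(P) = 1*(-3 + (-3 + 5)) = 1*(-3 + 2) = 1*(-1) = -1)
p(12) - 113 = -1 - 113 = -114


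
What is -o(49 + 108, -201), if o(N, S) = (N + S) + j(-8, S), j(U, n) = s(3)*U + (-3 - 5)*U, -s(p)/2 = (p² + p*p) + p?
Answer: -356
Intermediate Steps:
s(p) = -4*p² - 2*p (s(p) = -2*((p² + p*p) + p) = -2*((p² + p²) + p) = -2*(2*p² + p) = -2*(p + 2*p²) = -4*p² - 2*p)
j(U, n) = -50*U (j(U, n) = (-2*3*(1 + 2*3))*U + (-3 - 5)*U = (-2*3*(1 + 6))*U - 8*U = (-2*3*7)*U - 8*U = -42*U - 8*U = -50*U)
o(N, S) = 400 + N + S (o(N, S) = (N + S) - 50*(-8) = (N + S) + 400 = 400 + N + S)
-o(49 + 108, -201) = -(400 + (49 + 108) - 201) = -(400 + 157 - 201) = -1*356 = -356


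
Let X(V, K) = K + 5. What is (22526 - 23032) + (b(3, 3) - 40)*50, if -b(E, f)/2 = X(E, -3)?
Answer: -2706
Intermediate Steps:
X(V, K) = 5 + K
b(E, f) = -4 (b(E, f) = -2*(5 - 3) = -2*2 = -4)
(22526 - 23032) + (b(3, 3) - 40)*50 = (22526 - 23032) + (-4 - 40)*50 = -506 - 44*50 = -506 - 2200 = -2706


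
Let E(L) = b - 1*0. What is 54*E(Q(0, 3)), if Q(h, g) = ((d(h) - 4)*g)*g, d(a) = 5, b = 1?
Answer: 54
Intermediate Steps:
Q(h, g) = g² (Q(h, g) = ((5 - 4)*g)*g = (1*g)*g = g*g = g²)
E(L) = 1 (E(L) = 1 - 1*0 = 1 + 0 = 1)
54*E(Q(0, 3)) = 54*1 = 54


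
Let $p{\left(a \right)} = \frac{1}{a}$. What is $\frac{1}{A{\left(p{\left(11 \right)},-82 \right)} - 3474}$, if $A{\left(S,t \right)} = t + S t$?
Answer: $- \frac{11}{39198} \approx -0.00028063$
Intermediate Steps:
$\frac{1}{A{\left(p{\left(11 \right)},-82 \right)} - 3474} = \frac{1}{- 82 \left(1 + \frac{1}{11}\right) - 3474} = \frac{1}{\left(-82\right) \frac{12}{11} - 3474} = \frac{1}{- \frac{984}{11} - 3474} = \frac{1}{- \frac{39198}{11}} = - \frac{11}{39198}$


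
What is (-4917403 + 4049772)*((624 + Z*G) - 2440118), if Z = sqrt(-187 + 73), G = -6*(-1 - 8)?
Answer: 2116580618714 - 46852074*I*sqrt(114) ≈ 2.1166e+12 - 5.0024e+8*I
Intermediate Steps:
G = 54 (G = -6*(-9) = 54)
Z = I*sqrt(114) (Z = sqrt(-114) = I*sqrt(114) ≈ 10.677*I)
(-4917403 + 4049772)*((624 + Z*G) - 2440118) = (-4917403 + 4049772)*((624 + (I*sqrt(114))*54) - 2440118) = -867631*((624 + 54*I*sqrt(114)) - 2440118) = -867631*(-2439494 + 54*I*sqrt(114)) = 2116580618714 - 46852074*I*sqrt(114)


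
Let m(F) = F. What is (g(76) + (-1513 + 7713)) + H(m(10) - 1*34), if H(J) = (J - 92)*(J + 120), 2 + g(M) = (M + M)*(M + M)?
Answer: 18166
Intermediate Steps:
g(M) = -2 + 4*M² (g(M) = -2 + (M + M)*(M + M) = -2 + (2*M)*(2*M) = -2 + 4*M²)
H(J) = (-92 + J)*(120 + J)
(g(76) + (-1513 + 7713)) + H(m(10) - 1*34) = ((-2 + 4*76²) + (-1513 + 7713)) + (-11040 + (10 - 1*34)² + 28*(10 - 1*34)) = ((-2 + 4*5776) + 6200) + (-11040 + (10 - 34)² + 28*(10 - 34)) = ((-2 + 23104) + 6200) + (-11040 + (-24)² + 28*(-24)) = (23102 + 6200) + (-11040 + 576 - 672) = 29302 - 11136 = 18166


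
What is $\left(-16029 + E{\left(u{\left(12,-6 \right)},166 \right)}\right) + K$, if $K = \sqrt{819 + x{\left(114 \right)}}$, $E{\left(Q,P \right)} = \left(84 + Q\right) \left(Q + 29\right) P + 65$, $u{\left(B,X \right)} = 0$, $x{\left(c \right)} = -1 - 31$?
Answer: $388412 + \sqrt{787} \approx 3.8844 \cdot 10^{5}$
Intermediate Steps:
$x{\left(c \right)} = -32$
$E{\left(Q,P \right)} = 65 + P \left(29 + Q\right) \left(84 + Q\right)$ ($E{\left(Q,P \right)} = \left(84 + Q\right) \left(29 + Q\right) P + 65 = \left(29 + Q\right) \left(84 + Q\right) P + 65 = P \left(29 + Q\right) \left(84 + Q\right) + 65 = 65 + P \left(29 + Q\right) \left(84 + Q\right)$)
$K = \sqrt{787}$ ($K = \sqrt{819 - 32} = \sqrt{787} \approx 28.054$)
$\left(-16029 + E{\left(u{\left(12,-6 \right)},166 \right)}\right) + K = \left(-16029 + \left(65 + 2436 \cdot 166 + 166 \cdot 0^{2} + 113 \cdot 166 \cdot 0\right)\right) + \sqrt{787} = \left(-16029 + \left(65 + 404376 + 166 \cdot 0 + 0\right)\right) + \sqrt{787} = \left(-16029 + \left(65 + 404376 + 0 + 0\right)\right) + \sqrt{787} = \left(-16029 + 404441\right) + \sqrt{787} = 388412 + \sqrt{787}$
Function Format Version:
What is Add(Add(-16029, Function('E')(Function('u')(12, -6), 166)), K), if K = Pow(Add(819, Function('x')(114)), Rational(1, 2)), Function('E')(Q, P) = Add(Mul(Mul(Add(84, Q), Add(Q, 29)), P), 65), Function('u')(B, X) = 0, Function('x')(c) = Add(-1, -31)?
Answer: Add(388412, Pow(787, Rational(1, 2))) ≈ 3.8844e+5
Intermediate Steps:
Function('x')(c) = -32
Function('E')(Q, P) = Add(65, Mul(P, Add(29, Q), Add(84, Q))) (Function('E')(Q, P) = Add(Mul(Mul(Add(84, Q), Add(29, Q)), P), 65) = Add(Mul(Mul(Add(29, Q), Add(84, Q)), P), 65) = Add(Mul(P, Add(29, Q), Add(84, Q)), 65) = Add(65, Mul(P, Add(29, Q), Add(84, Q))))
K = Pow(787, Rational(1, 2)) (K = Pow(Add(819, -32), Rational(1, 2)) = Pow(787, Rational(1, 2)) ≈ 28.054)
Add(Add(-16029, Function('E')(Function('u')(12, -6), 166)), K) = Add(Add(-16029, Add(65, Mul(2436, 166), Mul(166, Pow(0, 2)), Mul(113, 166, 0))), Pow(787, Rational(1, 2))) = Add(Add(-16029, Add(65, 404376, Mul(166, 0), 0)), Pow(787, Rational(1, 2))) = Add(Add(-16029, Add(65, 404376, 0, 0)), Pow(787, Rational(1, 2))) = Add(Add(-16029, 404441), Pow(787, Rational(1, 2))) = Add(388412, Pow(787, Rational(1, 2)))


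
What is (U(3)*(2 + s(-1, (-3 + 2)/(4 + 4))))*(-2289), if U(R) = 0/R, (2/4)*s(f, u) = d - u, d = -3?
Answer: 0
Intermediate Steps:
s(f, u) = -6 - 2*u (s(f, u) = 2*(-3 - u) = -6 - 2*u)
U(R) = 0
(U(3)*(2 + s(-1, (-3 + 2)/(4 + 4))))*(-2289) = (0*(2 + (-6 - 2*(-3 + 2)/(4 + 4))))*(-2289) = (0*(2 + (-6 - (-2)/8)))*(-2289) = (0*(2 + (-6 - 2*(-⅛))))*(-2289) = (0*(2 + (-6 + ¼)))*(-2289) = (0*(2 - 23/4))*(-2289) = (0*(-15/4))*(-2289) = 0*(-2289) = 0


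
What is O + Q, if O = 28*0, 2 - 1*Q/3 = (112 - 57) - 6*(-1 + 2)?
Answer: -141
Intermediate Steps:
Q = -141 (Q = 6 - 3*((112 - 57) - 6*(-1 + 2)) = 6 - 3*(55 - 6*1) = 6 - 3*(55 - 6) = 6 - 3*49 = 6 - 147 = -141)
O = 0
O + Q = 0 - 141 = -141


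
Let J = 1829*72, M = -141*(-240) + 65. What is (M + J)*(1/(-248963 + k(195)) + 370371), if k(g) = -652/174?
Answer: 1328432665150988730/21660107 ≈ 6.1331e+10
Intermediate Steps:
k(g) = -326/87 (k(g) = -652*1/174 = -326/87)
M = 33905 (M = 33840 + 65 = 33905)
J = 131688
(M + J)*(1/(-248963 + k(195)) + 370371) = (33905 + 131688)*(1/(-248963 - 326/87) + 370371) = 165593*(1/(-21660107/87) + 370371) = 165593*(-87/21660107 + 370371) = 165593*(8022275489610/21660107) = 1328432665150988730/21660107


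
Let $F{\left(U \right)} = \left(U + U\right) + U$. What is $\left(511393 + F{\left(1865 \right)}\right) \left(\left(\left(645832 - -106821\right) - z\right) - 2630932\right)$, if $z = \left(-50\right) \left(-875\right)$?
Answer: $-993665928652$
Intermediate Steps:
$z = 43750$
$F{\left(U \right)} = 3 U$ ($F{\left(U \right)} = 2 U + U = 3 U$)
$\left(511393 + F{\left(1865 \right)}\right) \left(\left(\left(645832 - -106821\right) - z\right) - 2630932\right) = \left(511393 + 3 \cdot 1865\right) \left(\left(\left(645832 - -106821\right) - 43750\right) - 2630932\right) = \left(511393 + 5595\right) \left(\left(\left(645832 + 106821\right) - 43750\right) - 2630932\right) = 516988 \left(\left(752653 - 43750\right) - 2630932\right) = 516988 \left(708903 - 2630932\right) = 516988 \left(-1922029\right) = -993665928652$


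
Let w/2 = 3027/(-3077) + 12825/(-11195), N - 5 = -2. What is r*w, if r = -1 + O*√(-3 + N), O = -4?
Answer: 29339916/6889403 ≈ 4.2587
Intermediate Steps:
N = 3 (N = 5 - 2 = 3)
w = -29339916/6889403 (w = 2*(3027/(-3077) + 12825/(-11195)) = 2*(3027*(-1/3077) + 12825*(-1/11195)) = 2*(-3027/3077 - 2565/2239) = 2*(-14669958/6889403) = -29339916/6889403 ≈ -4.2587)
r = -1 (r = -1 - 4*√(-3 + 3) = -1 - 4*√0 = -1 - 4*0 = -1 + 0 = -1)
r*w = -1*(-29339916/6889403) = 29339916/6889403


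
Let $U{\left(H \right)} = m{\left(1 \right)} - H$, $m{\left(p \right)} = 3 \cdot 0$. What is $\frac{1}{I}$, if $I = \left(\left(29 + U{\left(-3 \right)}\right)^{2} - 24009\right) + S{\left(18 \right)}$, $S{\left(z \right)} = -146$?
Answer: $- \frac{1}{23131} \approx -4.3232 \cdot 10^{-5}$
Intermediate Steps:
$m{\left(p \right)} = 0$
$U{\left(H \right)} = - H$ ($U{\left(H \right)} = 0 - H = - H$)
$I = -23131$ ($I = \left(\left(29 - -3\right)^{2} - 24009\right) - 146 = \left(\left(29 + 3\right)^{2} - 24009\right) - 146 = \left(32^{2} - 24009\right) - 146 = \left(1024 - 24009\right) - 146 = -22985 - 146 = -23131$)
$\frac{1}{I} = \frac{1}{-23131} = - \frac{1}{23131}$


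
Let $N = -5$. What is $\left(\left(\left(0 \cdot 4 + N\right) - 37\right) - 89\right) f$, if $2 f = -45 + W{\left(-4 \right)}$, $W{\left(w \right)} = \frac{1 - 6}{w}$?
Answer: $\frac{22925}{8} \approx 2865.6$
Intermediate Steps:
$W{\left(w \right)} = - \frac{5}{w}$ ($W{\left(w \right)} = \frac{1 - 6}{w} = - \frac{5}{w}$)
$f = - \frac{175}{8}$ ($f = \frac{-45 - \frac{5}{-4}}{2} = \frac{-45 - - \frac{5}{4}}{2} = \frac{-45 + \frac{5}{4}}{2} = \frac{1}{2} \left(- \frac{175}{4}\right) = - \frac{175}{8} \approx -21.875$)
$\left(\left(\left(0 \cdot 4 + N\right) - 37\right) - 89\right) f = \left(\left(\left(0 \cdot 4 - 5\right) - 37\right) - 89\right) \left(- \frac{175}{8}\right) = \left(\left(\left(0 - 5\right) - 37\right) - 89\right) \left(- \frac{175}{8}\right) = \left(\left(-5 - 37\right) - 89\right) \left(- \frac{175}{8}\right) = \left(-42 - 89\right) \left(- \frac{175}{8}\right) = \left(-131\right) \left(- \frac{175}{8}\right) = \frac{22925}{8}$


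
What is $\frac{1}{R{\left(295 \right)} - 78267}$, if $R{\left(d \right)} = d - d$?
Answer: $- \frac{1}{78267} \approx -1.2777 \cdot 10^{-5}$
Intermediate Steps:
$R{\left(d \right)} = 0$
$\frac{1}{R{\left(295 \right)} - 78267} = \frac{1}{0 - 78267} = \frac{1}{-78267} = - \frac{1}{78267}$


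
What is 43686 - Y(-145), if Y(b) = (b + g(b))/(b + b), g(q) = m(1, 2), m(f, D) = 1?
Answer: 6334398/145 ≈ 43686.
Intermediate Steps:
g(q) = 1
Y(b) = (1 + b)/(2*b) (Y(b) = (b + 1)/(b + b) = (1 + b)/((2*b)) = (1 + b)*(1/(2*b)) = (1 + b)/(2*b))
43686 - Y(-145) = 43686 - (1 - 145)/(2*(-145)) = 43686 - (-1)*(-144)/(2*145) = 43686 - 1*72/145 = 43686 - 72/145 = 6334398/145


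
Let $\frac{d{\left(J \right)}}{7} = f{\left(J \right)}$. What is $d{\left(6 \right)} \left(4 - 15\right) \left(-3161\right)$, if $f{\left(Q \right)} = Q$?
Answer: $1460382$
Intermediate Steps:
$d{\left(J \right)} = 7 J$
$d{\left(6 \right)} \left(4 - 15\right) \left(-3161\right) = 7 \cdot 6 \left(4 - 15\right) \left(-3161\right) = 42 \left(4 - 15\right) \left(-3161\right) = 42 \left(-11\right) \left(-3161\right) = \left(-462\right) \left(-3161\right) = 1460382$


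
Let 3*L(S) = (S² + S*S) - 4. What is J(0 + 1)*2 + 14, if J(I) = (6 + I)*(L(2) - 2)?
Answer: 14/3 ≈ 4.6667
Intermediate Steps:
L(S) = -4/3 + 2*S²/3 (L(S) = ((S² + S*S) - 4)/3 = ((S² + S²) - 4)/3 = (2*S² - 4)/3 = (-4 + 2*S²)/3 = -4/3 + 2*S²/3)
J(I) = -4 - 2*I/3 (J(I) = (6 + I)*((-4/3 + (⅔)*2²) - 2) = (6 + I)*((-4/3 + (⅔)*4) - 2) = (6 + I)*((-4/3 + 8/3) - 2) = (6 + I)*(4/3 - 2) = (6 + I)*(-⅔) = -4 - 2*I/3)
J(0 + 1)*2 + 14 = (-4 - 2*(0 + 1)/3)*2 + 14 = (-4 - ⅔*1)*2 + 14 = (-4 - ⅔)*2 + 14 = -14/3*2 + 14 = -28/3 + 14 = 14/3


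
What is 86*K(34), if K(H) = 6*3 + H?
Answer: 4472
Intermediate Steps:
K(H) = 18 + H
86*K(34) = 86*(18 + 34) = 86*52 = 4472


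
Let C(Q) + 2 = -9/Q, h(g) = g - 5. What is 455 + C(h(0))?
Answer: 2274/5 ≈ 454.80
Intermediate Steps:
h(g) = -5 + g
C(Q) = -2 - 9/Q
455 + C(h(0)) = 455 + (-2 - 9/(-5 + 0)) = 455 + (-2 - 9/(-5)) = 455 + (-2 - 9*(-⅕)) = 455 + (-2 + 9/5) = 455 - ⅕ = 2274/5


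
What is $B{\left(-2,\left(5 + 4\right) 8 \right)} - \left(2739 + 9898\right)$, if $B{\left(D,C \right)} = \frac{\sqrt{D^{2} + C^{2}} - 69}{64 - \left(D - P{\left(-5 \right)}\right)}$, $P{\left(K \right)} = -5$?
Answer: $- \frac{770926}{61} + \frac{2 \sqrt{1297}}{61} \approx -12637.0$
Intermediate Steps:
$B{\left(D,C \right)} = \frac{-69 + \sqrt{C^{2} + D^{2}}}{59 - D}$ ($B{\left(D,C \right)} = \frac{\sqrt{D^{2} + C^{2}} - 69}{64 - \left(5 + D\right)} = \frac{\sqrt{C^{2} + D^{2}} - 69}{59 - D} = \frac{-69 + \sqrt{C^{2} + D^{2}}}{59 - D}$)
$B{\left(-2,\left(5 + 4\right) 8 \right)} - \left(2739 + 9898\right) = \frac{69 - \sqrt{\left(\left(5 + 4\right) 8\right)^{2} + \left(-2\right)^{2}}}{-59 - 2} - \left(2739 + 9898\right) = \frac{69 - \sqrt{\left(9 \cdot 8\right)^{2} + 4}}{-61} - 12637 = - \frac{69 - \sqrt{72^{2} + 4}}{61} - 12637 = - \frac{69 - \sqrt{5184 + 4}}{61} - 12637 = - \frac{69 - \sqrt{5188}}{61} - 12637 = - \frac{69 - 2 \sqrt{1297}}{61} - 12637 = \left(- \frac{69}{61} + \frac{2 \sqrt{1297}}{61}\right) - 12637 = - \frac{770926}{61} + \frac{2 \sqrt{1297}}{61}$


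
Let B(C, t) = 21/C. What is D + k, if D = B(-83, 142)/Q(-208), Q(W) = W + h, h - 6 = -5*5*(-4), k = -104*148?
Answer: -43436217/2822 ≈ -15392.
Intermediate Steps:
k = -15392
h = 106 (h = 6 - 5*5*(-4) = 6 - 25*(-4) = 6 + 100 = 106)
Q(W) = 106 + W (Q(W) = W + 106 = 106 + W)
D = 7/2822 (D = (21/(-83))/(106 - 208) = (21*(-1/83))/(-102) = -21/83*(-1/102) = 7/2822 ≈ 0.0024805)
D + k = 7/2822 - 15392 = -43436217/2822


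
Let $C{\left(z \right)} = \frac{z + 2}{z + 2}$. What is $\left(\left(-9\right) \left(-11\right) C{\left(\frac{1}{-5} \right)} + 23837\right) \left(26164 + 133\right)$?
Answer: $629444992$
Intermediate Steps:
$C{\left(z \right)} = 1$ ($C{\left(z \right)} = \frac{2 + z}{2 + z} = 1$)
$\left(\left(-9\right) \left(-11\right) C{\left(\frac{1}{-5} \right)} + 23837\right) \left(26164 + 133\right) = \left(\left(-9\right) \left(-11\right) 1 + 23837\right) \left(26164 + 133\right) = \left(99 \cdot 1 + 23837\right) 26297 = \left(99 + 23837\right) 26297 = 23936 \cdot 26297 = 629444992$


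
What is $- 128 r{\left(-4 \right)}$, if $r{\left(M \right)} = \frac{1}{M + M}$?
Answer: $16$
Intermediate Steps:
$r{\left(M \right)} = \frac{1}{2 M}$
$- 128 r{\left(-4 \right)} = - 128 \frac{1}{2 \left(-4\right)} = - 128 \cdot \frac{1}{2} \left(- \frac{1}{4}\right) = \left(-128\right) \left(- \frac{1}{8}\right) = 16$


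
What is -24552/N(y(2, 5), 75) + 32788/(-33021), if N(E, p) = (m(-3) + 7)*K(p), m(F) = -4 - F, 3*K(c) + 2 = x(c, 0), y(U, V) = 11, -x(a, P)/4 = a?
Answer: 197731910/4986171 ≈ 39.656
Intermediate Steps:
x(a, P) = -4*a
K(c) = -⅔ - 4*c/3 (K(c) = -⅔ + (-4*c)/3 = -⅔ - 4*c/3)
N(E, p) = -4 - 8*p (N(E, p) = ((-4 - 1*(-3)) + 7)*(-⅔ - 4*p/3) = ((-4 + 3) + 7)*(-⅔ - 4*p/3) = (-1 + 7)*(-⅔ - 4*p/3) = 6*(-⅔ - 4*p/3) = -4 - 8*p)
-24552/N(y(2, 5), 75) + 32788/(-33021) = -24552/(-4 - 8*75) + 32788/(-33021) = -24552/(-4 - 600) + 32788*(-1/33021) = -24552/(-604) - 32788/33021 = -24552*(-1/604) - 32788/33021 = 6138/151 - 32788/33021 = 197731910/4986171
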